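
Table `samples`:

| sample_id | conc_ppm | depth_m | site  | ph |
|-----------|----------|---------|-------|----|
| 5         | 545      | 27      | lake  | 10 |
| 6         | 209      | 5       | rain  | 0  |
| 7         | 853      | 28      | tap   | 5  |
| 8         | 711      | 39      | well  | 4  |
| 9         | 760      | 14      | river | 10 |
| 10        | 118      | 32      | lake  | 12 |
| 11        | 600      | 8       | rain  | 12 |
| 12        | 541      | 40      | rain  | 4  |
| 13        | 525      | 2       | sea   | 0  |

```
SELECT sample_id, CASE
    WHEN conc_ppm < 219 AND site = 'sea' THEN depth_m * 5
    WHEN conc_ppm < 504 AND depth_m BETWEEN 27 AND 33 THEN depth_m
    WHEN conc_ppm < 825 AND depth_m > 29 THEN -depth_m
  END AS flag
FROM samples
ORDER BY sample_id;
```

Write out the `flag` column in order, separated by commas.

NULL, NULL, NULL, -39, NULL, 32, NULL, -40, NULL

sample_id=5: (no match → NULL) → NULL
sample_id=6: (no match → NULL) → NULL
sample_id=7: (no match → NULL) → NULL
sample_id=8: conc_ppm < 825 AND depth_m > 29 → -39
sample_id=9: (no match → NULL) → NULL
sample_id=10: conc_ppm < 504 AND depth_m BETWEEN 27 AND 33 → 32
sample_id=11: (no match → NULL) → NULL
sample_id=12: conc_ppm < 825 AND depth_m > 29 → -40
sample_id=13: (no match → NULL) → NULL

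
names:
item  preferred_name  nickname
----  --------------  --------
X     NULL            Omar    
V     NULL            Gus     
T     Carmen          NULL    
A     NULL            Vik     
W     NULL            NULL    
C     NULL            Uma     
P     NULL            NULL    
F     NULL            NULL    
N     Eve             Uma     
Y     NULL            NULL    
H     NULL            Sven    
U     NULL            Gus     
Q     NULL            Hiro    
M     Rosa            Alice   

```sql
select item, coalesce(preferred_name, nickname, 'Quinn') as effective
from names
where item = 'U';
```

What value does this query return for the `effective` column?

Gus

item = U: preferred_name=NULL, nickname=Gus.
preferred_name=NULL, nickname=Gus → Gus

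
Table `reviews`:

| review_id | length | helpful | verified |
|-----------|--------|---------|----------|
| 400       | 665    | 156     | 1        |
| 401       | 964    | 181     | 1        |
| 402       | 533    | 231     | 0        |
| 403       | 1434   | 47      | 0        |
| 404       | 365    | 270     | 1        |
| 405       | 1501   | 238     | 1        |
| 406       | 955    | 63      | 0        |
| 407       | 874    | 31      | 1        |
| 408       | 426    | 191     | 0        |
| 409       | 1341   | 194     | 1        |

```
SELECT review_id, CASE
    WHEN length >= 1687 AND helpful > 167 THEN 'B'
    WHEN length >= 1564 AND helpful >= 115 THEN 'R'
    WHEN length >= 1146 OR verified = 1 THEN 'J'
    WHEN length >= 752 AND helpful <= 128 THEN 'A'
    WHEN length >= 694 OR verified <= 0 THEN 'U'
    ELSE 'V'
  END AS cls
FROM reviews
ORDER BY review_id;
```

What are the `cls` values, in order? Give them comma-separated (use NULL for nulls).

J, J, U, J, J, J, A, J, U, J

review_id=400: length >= 1146 OR verified = 1 → J
review_id=401: length >= 1146 OR verified = 1 → J
review_id=402: length >= 694 OR verified <= 0 → U
review_id=403: length >= 1146 OR verified = 1 → J
review_id=404: length >= 1146 OR verified = 1 → J
review_id=405: length >= 1146 OR verified = 1 → J
review_id=406: length >= 752 AND helpful <= 128 → A
review_id=407: length >= 1146 OR verified = 1 → J
review_id=408: length >= 694 OR verified <= 0 → U
review_id=409: length >= 1146 OR verified = 1 → J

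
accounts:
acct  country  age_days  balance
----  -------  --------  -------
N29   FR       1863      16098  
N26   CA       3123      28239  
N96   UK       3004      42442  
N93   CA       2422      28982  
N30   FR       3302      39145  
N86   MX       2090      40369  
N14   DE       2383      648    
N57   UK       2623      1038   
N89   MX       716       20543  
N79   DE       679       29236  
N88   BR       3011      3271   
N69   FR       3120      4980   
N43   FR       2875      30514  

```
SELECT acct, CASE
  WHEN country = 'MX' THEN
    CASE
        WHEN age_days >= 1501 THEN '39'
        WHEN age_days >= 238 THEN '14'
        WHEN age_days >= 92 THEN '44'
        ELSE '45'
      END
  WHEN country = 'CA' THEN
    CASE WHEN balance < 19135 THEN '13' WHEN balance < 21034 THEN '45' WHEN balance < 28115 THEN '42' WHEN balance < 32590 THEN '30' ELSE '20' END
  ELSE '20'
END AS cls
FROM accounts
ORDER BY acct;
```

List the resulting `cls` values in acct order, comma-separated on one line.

20, 30, 20, 20, 20, 20, 20, 20, 39, 20, 14, 30, 20

acct=N14: country='DE' → outer ELSE → 20
acct=N26: country='CA' → inner[balance < 32590] → 30
acct=N29: country='FR' → outer ELSE → 20
acct=N30: country='FR' → outer ELSE → 20
acct=N43: country='FR' → outer ELSE → 20
acct=N57: country='UK' → outer ELSE → 20
acct=N69: country='FR' → outer ELSE → 20
acct=N79: country='DE' → outer ELSE → 20
acct=N86: country='MX' → inner[age_days >= 1501] → 39
acct=N88: country='BR' → outer ELSE → 20
acct=N89: country='MX' → inner[age_days >= 238] → 14
acct=N93: country='CA' → inner[balance < 32590] → 30
acct=N96: country='UK' → outer ELSE → 20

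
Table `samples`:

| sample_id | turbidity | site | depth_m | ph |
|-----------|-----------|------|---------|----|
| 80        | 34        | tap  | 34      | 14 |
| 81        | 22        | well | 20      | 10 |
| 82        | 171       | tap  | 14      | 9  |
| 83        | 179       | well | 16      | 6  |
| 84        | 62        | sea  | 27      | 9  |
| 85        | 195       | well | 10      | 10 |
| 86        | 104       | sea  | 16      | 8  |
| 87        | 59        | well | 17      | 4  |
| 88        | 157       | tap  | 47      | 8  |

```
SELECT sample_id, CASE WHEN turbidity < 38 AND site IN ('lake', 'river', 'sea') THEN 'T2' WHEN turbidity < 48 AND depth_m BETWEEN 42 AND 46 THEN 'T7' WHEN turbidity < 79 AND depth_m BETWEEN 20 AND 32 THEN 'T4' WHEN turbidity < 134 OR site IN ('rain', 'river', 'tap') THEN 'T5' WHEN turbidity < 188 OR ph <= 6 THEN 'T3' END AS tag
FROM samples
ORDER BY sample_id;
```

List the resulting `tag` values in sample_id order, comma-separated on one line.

T5, T4, T5, T3, T4, NULL, T5, T5, T5

sample_id=80: turbidity < 134 OR site IN ('rain', 'river', 'tap') → T5
sample_id=81: turbidity < 79 AND depth_m BETWEEN 20 AND 32 → T4
sample_id=82: turbidity < 134 OR site IN ('rain', 'river', 'tap') → T5
sample_id=83: turbidity < 188 OR ph <= 6 → T3
sample_id=84: turbidity < 79 AND depth_m BETWEEN 20 AND 32 → T4
sample_id=85: (no match → NULL) → NULL
sample_id=86: turbidity < 134 OR site IN ('rain', 'river', 'tap') → T5
sample_id=87: turbidity < 134 OR site IN ('rain', 'river', 'tap') → T5
sample_id=88: turbidity < 134 OR site IN ('rain', 'river', 'tap') → T5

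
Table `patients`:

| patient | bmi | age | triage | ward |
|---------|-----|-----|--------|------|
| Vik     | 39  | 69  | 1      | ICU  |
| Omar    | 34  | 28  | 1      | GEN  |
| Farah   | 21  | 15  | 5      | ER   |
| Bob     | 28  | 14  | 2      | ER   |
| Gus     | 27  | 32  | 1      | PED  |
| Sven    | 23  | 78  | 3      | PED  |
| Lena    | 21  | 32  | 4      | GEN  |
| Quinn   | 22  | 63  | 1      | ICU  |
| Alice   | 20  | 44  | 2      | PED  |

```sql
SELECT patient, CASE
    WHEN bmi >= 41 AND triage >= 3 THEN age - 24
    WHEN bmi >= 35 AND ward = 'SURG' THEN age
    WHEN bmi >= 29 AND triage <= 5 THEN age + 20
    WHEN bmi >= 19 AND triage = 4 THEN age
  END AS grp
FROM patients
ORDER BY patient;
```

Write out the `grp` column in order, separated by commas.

NULL, NULL, NULL, NULL, 32, 48, NULL, NULL, 89

patient=Alice: (no match → NULL) → NULL
patient=Bob: (no match → NULL) → NULL
patient=Farah: (no match → NULL) → NULL
patient=Gus: (no match → NULL) → NULL
patient=Lena: bmi >= 19 AND triage = 4 → 32
patient=Omar: bmi >= 29 AND triage <= 5 → 48
patient=Quinn: (no match → NULL) → NULL
patient=Sven: (no match → NULL) → NULL
patient=Vik: bmi >= 29 AND triage <= 5 → 89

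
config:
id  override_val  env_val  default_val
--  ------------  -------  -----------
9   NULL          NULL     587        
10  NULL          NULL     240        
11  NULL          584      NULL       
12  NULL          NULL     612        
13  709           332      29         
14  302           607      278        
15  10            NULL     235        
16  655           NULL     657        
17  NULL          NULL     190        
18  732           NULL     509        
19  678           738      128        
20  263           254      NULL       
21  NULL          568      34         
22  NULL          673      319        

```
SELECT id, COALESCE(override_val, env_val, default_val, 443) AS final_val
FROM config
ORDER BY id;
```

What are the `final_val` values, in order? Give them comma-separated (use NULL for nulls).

587, 240, 584, 612, 709, 302, 10, 655, 190, 732, 678, 263, 568, 673

id=9: override_val=NULL, env_val=NULL, default_val=587 → 587
id=10: override_val=NULL, env_val=NULL, default_val=240 → 240
id=11: override_val=NULL, env_val=584 → 584
id=12: override_val=NULL, env_val=NULL, default_val=612 → 612
id=13: override_val=709 → 709
id=14: override_val=302 → 302
id=15: override_val=10 → 10
id=16: override_val=655 → 655
id=17: override_val=NULL, env_val=NULL, default_val=190 → 190
id=18: override_val=732 → 732
id=19: override_val=678 → 678
id=20: override_val=263 → 263
id=21: override_val=NULL, env_val=568 → 568
id=22: override_val=NULL, env_val=673 → 673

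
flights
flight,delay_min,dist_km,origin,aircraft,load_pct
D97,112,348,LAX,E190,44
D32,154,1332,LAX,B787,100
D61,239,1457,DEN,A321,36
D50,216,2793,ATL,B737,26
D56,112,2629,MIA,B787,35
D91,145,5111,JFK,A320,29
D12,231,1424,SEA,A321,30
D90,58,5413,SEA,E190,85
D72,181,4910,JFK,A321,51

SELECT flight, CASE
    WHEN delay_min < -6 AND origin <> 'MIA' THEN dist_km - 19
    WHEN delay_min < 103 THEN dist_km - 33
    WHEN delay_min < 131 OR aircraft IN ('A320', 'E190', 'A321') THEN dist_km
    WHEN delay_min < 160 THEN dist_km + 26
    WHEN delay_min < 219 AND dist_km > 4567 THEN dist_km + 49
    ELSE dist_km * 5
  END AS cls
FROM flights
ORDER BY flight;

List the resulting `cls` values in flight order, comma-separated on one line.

flight=D12: delay_min < 131 OR aircraft IN ('A320', 'E190', 'A321') → 1424
flight=D32: delay_min < 160 → 1358
flight=D50: ELSE → 13965
flight=D56: delay_min < 131 OR aircraft IN ('A320', 'E190', 'A321') → 2629
flight=D61: delay_min < 131 OR aircraft IN ('A320', 'E190', 'A321') → 1457
flight=D72: delay_min < 131 OR aircraft IN ('A320', 'E190', 'A321') → 4910
flight=D90: delay_min < 103 → 5380
flight=D91: delay_min < 131 OR aircraft IN ('A320', 'E190', 'A321') → 5111
flight=D97: delay_min < 131 OR aircraft IN ('A320', 'E190', 'A321') → 348

1424, 1358, 13965, 2629, 1457, 4910, 5380, 5111, 348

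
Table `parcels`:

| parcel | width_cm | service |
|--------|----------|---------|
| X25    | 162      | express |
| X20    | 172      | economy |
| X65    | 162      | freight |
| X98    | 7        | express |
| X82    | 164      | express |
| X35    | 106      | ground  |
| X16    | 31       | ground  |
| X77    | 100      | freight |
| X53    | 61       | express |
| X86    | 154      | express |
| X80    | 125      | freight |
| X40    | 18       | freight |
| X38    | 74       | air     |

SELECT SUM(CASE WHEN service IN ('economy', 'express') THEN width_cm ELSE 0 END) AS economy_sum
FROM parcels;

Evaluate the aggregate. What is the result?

720

parcel=X25: ✓ → 162
parcel=X20: ✓ → 172
parcel=X65: ✗
parcel=X98: ✓ → 7
parcel=X82: ✓ → 164
parcel=X35: ✗
parcel=X16: ✗
parcel=X77: ✗
parcel=X53: ✓ → 61
parcel=X86: ✓ → 154
parcel=X80: ✗
parcel=X40: ✗
parcel=X38: ✗
economy_sum = 162 + 172 + 7 + 164 + 61 + 154 = 720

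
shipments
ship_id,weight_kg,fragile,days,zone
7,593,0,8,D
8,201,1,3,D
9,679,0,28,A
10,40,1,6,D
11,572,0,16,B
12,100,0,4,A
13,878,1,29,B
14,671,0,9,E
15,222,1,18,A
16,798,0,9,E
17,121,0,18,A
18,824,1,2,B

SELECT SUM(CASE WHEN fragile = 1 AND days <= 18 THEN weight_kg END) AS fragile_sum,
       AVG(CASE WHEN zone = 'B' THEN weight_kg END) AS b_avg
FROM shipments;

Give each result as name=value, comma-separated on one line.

fragile_sum=1287, b_avg=758

[fragile_sum: fragile = 1 AND days <= 18]
ship_id=7: ✗
ship_id=8: ✓ → 201
ship_id=9: ✗
ship_id=10: ✓ → 40
ship_id=11: ✗
ship_id=12: ✗
ship_id=13: ✗
ship_id=14: ✗
ship_id=15: ✓ → 222
ship_id=16: ✗
ship_id=17: ✗
ship_id=18: ✓ → 824
fragile_sum = 201 + 40 + 222 + 824 = 1287
—
[b_avg: zone = 'B']
ship_id=7: ✗
ship_id=8: ✗
ship_id=9: ✗
ship_id=10: ✗
ship_id=11: ✓ → 572
ship_id=12: ✗
ship_id=13: ✓ → 878
ship_id=14: ✗
ship_id=15: ✗
ship_id=16: ✗
ship_id=17: ✗
ship_id=18: ✓ → 824
b_avg = (572 + 878 + 824) / 3 = 758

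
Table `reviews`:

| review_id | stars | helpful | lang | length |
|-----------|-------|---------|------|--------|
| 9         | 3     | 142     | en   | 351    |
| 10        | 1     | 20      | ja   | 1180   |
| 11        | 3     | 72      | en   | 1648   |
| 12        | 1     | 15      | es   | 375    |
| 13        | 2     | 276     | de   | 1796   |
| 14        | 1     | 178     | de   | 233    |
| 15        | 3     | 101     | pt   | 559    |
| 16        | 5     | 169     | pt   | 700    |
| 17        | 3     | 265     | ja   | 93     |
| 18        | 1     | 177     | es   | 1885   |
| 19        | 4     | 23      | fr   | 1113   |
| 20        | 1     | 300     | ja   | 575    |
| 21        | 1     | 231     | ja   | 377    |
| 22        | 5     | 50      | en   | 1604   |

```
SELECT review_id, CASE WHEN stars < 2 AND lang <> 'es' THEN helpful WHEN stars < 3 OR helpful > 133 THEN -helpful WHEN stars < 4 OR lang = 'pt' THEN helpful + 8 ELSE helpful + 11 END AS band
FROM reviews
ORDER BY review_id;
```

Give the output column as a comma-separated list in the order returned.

-142, 20, 80, -15, -276, 178, 109, -169, -265, -177, 34, 300, 231, 61

review_id=9: stars < 3 OR helpful > 133 → -142
review_id=10: stars < 2 AND lang <> 'es' → 20
review_id=11: stars < 4 OR lang = 'pt' → 80
review_id=12: stars < 3 OR helpful > 133 → -15
review_id=13: stars < 3 OR helpful > 133 → -276
review_id=14: stars < 2 AND lang <> 'es' → 178
review_id=15: stars < 4 OR lang = 'pt' → 109
review_id=16: stars < 3 OR helpful > 133 → -169
review_id=17: stars < 3 OR helpful > 133 → -265
review_id=18: stars < 3 OR helpful > 133 → -177
review_id=19: ELSE → 34
review_id=20: stars < 2 AND lang <> 'es' → 300
review_id=21: stars < 2 AND lang <> 'es' → 231
review_id=22: ELSE → 61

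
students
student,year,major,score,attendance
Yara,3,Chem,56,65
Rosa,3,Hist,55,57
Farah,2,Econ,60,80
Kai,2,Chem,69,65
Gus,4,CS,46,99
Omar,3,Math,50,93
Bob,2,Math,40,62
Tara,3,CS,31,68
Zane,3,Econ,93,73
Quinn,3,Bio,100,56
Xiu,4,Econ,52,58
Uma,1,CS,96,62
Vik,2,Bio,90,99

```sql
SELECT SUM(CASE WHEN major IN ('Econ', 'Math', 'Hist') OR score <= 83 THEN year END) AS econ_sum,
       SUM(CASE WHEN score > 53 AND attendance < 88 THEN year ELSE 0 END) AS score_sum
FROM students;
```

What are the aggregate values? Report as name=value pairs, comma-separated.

[econ_sum: major IN ('Econ', 'Math', 'Hist') OR score <= 83]
student=Yara: ✓ → 3
student=Rosa: ✓ → 3
student=Farah: ✓ → 2
student=Kai: ✓ → 2
student=Gus: ✓ → 4
student=Omar: ✓ → 3
student=Bob: ✓ → 2
student=Tara: ✓ → 3
student=Zane: ✓ → 3
student=Quinn: ✗
student=Xiu: ✓ → 4
student=Uma: ✗
student=Vik: ✗
econ_sum = 3 + 3 + 2 + 2 + 4 + 3 + 2 + 3 + 3 + 4 = 29
—
[score_sum: score > 53 AND attendance < 88]
student=Yara: ✓ → 3
student=Rosa: ✓ → 3
student=Farah: ✓ → 2
student=Kai: ✓ → 2
student=Gus: ✗
student=Omar: ✗
student=Bob: ✗
student=Tara: ✗
student=Zane: ✓ → 3
student=Quinn: ✓ → 3
student=Xiu: ✗
student=Uma: ✓ → 1
student=Vik: ✗
score_sum = 3 + 3 + 2 + 2 + 3 + 3 + 1 = 17

econ_sum=29, score_sum=17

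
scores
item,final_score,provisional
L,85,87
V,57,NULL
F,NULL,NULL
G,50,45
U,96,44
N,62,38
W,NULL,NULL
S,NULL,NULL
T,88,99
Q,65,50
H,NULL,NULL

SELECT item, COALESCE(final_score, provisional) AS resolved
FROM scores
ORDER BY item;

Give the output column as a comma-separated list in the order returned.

item=F: final_score=NULL, provisional=NULL (all NULL) → NULL
item=G: final_score=50 → 50
item=H: final_score=NULL, provisional=NULL (all NULL) → NULL
item=L: final_score=85 → 85
item=N: final_score=62 → 62
item=Q: final_score=65 → 65
item=S: final_score=NULL, provisional=NULL (all NULL) → NULL
item=T: final_score=88 → 88
item=U: final_score=96 → 96
item=V: final_score=57 → 57
item=W: final_score=NULL, provisional=NULL (all NULL) → NULL

NULL, 50, NULL, 85, 62, 65, NULL, 88, 96, 57, NULL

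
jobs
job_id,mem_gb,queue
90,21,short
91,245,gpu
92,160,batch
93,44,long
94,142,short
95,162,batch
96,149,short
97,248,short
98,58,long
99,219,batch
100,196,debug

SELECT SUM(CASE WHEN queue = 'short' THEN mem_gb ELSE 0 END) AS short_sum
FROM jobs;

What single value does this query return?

job_id=90: ✓ → 21
job_id=91: ✗
job_id=92: ✗
job_id=93: ✗
job_id=94: ✓ → 142
job_id=95: ✗
job_id=96: ✓ → 149
job_id=97: ✓ → 248
job_id=98: ✗
job_id=99: ✗
job_id=100: ✗
short_sum = 21 + 142 + 149 + 248 = 560

560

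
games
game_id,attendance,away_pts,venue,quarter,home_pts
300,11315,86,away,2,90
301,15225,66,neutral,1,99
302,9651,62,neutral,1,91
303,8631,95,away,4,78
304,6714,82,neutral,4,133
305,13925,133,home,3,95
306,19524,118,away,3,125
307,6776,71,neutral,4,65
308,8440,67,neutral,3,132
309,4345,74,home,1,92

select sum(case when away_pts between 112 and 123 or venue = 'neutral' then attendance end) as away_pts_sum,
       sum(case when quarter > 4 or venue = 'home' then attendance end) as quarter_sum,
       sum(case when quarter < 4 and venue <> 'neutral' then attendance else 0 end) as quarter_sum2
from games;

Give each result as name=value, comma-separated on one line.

[away_pts_sum: away_pts between 112 and 123 or venue = 'neutral']
game_id=300: ✗
game_id=301: ✓ → 15225
game_id=302: ✓ → 9651
game_id=303: ✗
game_id=304: ✓ → 6714
game_id=305: ✗
game_id=306: ✓ → 19524
game_id=307: ✓ → 6776
game_id=308: ✓ → 8440
game_id=309: ✗
away_pts_sum = 15225 + 9651 + 6714 + 19524 + 6776 + 8440 = 66330
—
[quarter_sum: quarter > 4 or venue = 'home']
game_id=300: ✗
game_id=301: ✗
game_id=302: ✗
game_id=303: ✗
game_id=304: ✗
game_id=305: ✓ → 13925
game_id=306: ✗
game_id=307: ✗
game_id=308: ✗
game_id=309: ✓ → 4345
quarter_sum = 13925 + 4345 = 18270
—
[quarter_sum2: quarter < 4 and venue <> 'neutral']
game_id=300: ✓ → 11315
game_id=301: ✗
game_id=302: ✗
game_id=303: ✗
game_id=304: ✗
game_id=305: ✓ → 13925
game_id=306: ✓ → 19524
game_id=307: ✗
game_id=308: ✗
game_id=309: ✓ → 4345
quarter_sum2 = 11315 + 13925 + 19524 + 4345 = 49109

away_pts_sum=66330, quarter_sum=18270, quarter_sum2=49109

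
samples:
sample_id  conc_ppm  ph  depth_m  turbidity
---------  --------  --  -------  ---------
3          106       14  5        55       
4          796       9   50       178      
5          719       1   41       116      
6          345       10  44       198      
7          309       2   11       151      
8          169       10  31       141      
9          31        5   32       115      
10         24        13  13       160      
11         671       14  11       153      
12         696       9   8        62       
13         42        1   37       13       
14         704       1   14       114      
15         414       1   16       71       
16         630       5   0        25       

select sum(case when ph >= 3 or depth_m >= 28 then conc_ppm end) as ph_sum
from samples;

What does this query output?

sample_id=3: ✓ → 106
sample_id=4: ✓ → 796
sample_id=5: ✓ → 719
sample_id=6: ✓ → 345
sample_id=7: ✗
sample_id=8: ✓ → 169
sample_id=9: ✓ → 31
sample_id=10: ✓ → 24
sample_id=11: ✓ → 671
sample_id=12: ✓ → 696
sample_id=13: ✓ → 42
sample_id=14: ✗
sample_id=15: ✗
sample_id=16: ✓ → 630
ph_sum = 106 + 796 + 719 + 345 + 169 + 31 + 24 + 671 + 696 + 42 + 630 = 4229

4229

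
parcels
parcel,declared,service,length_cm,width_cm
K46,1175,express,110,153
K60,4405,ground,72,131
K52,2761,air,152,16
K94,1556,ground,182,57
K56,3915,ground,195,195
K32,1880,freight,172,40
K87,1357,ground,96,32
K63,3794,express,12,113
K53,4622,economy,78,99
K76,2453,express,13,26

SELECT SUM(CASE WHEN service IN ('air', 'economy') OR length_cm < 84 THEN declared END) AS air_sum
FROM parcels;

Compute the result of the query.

18035

parcel=K46: ✗
parcel=K60: ✓ → 4405
parcel=K52: ✓ → 2761
parcel=K94: ✗
parcel=K56: ✗
parcel=K32: ✗
parcel=K87: ✗
parcel=K63: ✓ → 3794
parcel=K53: ✓ → 4622
parcel=K76: ✓ → 2453
air_sum = 4405 + 2761 + 3794 + 4622 + 2453 = 18035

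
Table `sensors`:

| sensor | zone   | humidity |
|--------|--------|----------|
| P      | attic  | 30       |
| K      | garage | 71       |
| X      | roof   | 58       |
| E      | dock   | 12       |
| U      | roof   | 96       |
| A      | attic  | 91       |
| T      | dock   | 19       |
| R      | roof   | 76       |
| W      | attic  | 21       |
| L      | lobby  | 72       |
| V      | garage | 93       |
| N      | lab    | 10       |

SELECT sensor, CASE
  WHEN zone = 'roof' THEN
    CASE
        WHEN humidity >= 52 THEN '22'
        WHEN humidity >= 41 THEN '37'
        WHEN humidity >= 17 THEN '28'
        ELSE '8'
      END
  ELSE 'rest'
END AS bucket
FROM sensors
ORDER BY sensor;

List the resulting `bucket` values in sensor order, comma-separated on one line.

sensor=A: zone='attic' → outer ELSE → rest
sensor=E: zone='dock' → outer ELSE → rest
sensor=K: zone='garage' → outer ELSE → rest
sensor=L: zone='lobby' → outer ELSE → rest
sensor=N: zone='lab' → outer ELSE → rest
sensor=P: zone='attic' → outer ELSE → rest
sensor=R: zone='roof' → inner[humidity >= 52] → 22
sensor=T: zone='dock' → outer ELSE → rest
sensor=U: zone='roof' → inner[humidity >= 52] → 22
sensor=V: zone='garage' → outer ELSE → rest
sensor=W: zone='attic' → outer ELSE → rest
sensor=X: zone='roof' → inner[humidity >= 52] → 22

rest, rest, rest, rest, rest, rest, 22, rest, 22, rest, rest, 22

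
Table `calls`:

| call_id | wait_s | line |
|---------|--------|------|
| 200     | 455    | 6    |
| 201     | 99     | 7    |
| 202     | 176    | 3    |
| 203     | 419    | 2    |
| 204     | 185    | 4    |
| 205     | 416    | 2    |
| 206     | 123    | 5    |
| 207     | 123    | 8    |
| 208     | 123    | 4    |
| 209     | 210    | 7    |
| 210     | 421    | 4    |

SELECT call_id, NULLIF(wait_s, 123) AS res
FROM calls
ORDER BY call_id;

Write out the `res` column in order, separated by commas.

455, 99, 176, 419, 185, 416, NULL, NULL, NULL, 210, 421

call_id=200: wait_s=455 vs 123: differ → 455
call_id=201: wait_s=99 vs 123: differ → 99
call_id=202: wait_s=176 vs 123: differ → 176
call_id=203: wait_s=419 vs 123: differ → 419
call_id=204: wait_s=185 vs 123: differ → 185
call_id=205: wait_s=416 vs 123: differ → 416
call_id=206: wait_s=123 vs 123: equal → NULL
call_id=207: wait_s=123 vs 123: equal → NULL
call_id=208: wait_s=123 vs 123: equal → NULL
call_id=209: wait_s=210 vs 123: differ → 210
call_id=210: wait_s=421 vs 123: differ → 421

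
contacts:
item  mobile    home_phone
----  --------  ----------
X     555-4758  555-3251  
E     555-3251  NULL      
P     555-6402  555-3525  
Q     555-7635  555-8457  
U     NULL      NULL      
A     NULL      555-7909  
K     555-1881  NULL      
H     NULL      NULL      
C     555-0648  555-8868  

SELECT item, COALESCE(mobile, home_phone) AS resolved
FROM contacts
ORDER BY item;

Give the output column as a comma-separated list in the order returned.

item=A: mobile=NULL, home_phone=555-7909 → 555-7909
item=C: mobile=555-0648 → 555-0648
item=E: mobile=555-3251 → 555-3251
item=H: mobile=NULL, home_phone=NULL (all NULL) → NULL
item=K: mobile=555-1881 → 555-1881
item=P: mobile=555-6402 → 555-6402
item=Q: mobile=555-7635 → 555-7635
item=U: mobile=NULL, home_phone=NULL (all NULL) → NULL
item=X: mobile=555-4758 → 555-4758

555-7909, 555-0648, 555-3251, NULL, 555-1881, 555-6402, 555-7635, NULL, 555-4758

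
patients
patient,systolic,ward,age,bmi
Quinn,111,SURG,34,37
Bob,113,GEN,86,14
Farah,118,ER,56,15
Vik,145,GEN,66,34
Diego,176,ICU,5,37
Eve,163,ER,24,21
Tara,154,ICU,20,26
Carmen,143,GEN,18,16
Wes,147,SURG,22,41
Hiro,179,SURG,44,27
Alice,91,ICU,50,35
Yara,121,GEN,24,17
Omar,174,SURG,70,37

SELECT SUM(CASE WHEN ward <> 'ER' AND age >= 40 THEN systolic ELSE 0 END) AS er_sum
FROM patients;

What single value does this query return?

patient=Quinn: ✗
patient=Bob: ✓ → 113
patient=Farah: ✗
patient=Vik: ✓ → 145
patient=Diego: ✗
patient=Eve: ✗
patient=Tara: ✗
patient=Carmen: ✗
patient=Wes: ✗
patient=Hiro: ✓ → 179
patient=Alice: ✓ → 91
patient=Yara: ✗
patient=Omar: ✓ → 174
er_sum = 113 + 145 + 179 + 91 + 174 = 702

702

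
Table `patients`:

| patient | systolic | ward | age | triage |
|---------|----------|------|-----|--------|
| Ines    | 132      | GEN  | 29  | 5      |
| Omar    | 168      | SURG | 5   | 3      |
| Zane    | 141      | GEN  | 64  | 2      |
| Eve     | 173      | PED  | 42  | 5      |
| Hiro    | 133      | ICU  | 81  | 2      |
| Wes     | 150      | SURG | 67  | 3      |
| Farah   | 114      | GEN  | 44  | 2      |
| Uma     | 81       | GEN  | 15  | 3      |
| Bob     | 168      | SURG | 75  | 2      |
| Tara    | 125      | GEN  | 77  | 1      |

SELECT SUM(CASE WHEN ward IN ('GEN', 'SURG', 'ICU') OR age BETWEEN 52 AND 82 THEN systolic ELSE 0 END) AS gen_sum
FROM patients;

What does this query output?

patient=Ines: ✓ → 132
patient=Omar: ✓ → 168
patient=Zane: ✓ → 141
patient=Eve: ✗
patient=Hiro: ✓ → 133
patient=Wes: ✓ → 150
patient=Farah: ✓ → 114
patient=Uma: ✓ → 81
patient=Bob: ✓ → 168
patient=Tara: ✓ → 125
gen_sum = 132 + 168 + 141 + 133 + 150 + 114 + 81 + 168 + 125 = 1212

1212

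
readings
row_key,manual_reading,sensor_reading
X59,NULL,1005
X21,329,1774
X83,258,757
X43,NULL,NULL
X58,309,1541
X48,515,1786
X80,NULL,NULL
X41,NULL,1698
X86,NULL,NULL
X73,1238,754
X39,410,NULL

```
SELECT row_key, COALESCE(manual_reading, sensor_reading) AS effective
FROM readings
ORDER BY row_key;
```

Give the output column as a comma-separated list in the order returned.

row_key=X21: manual_reading=329 → 329
row_key=X39: manual_reading=410 → 410
row_key=X41: manual_reading=NULL, sensor_reading=1698 → 1698
row_key=X43: manual_reading=NULL, sensor_reading=NULL (all NULL) → NULL
row_key=X48: manual_reading=515 → 515
row_key=X58: manual_reading=309 → 309
row_key=X59: manual_reading=NULL, sensor_reading=1005 → 1005
row_key=X73: manual_reading=1238 → 1238
row_key=X80: manual_reading=NULL, sensor_reading=NULL (all NULL) → NULL
row_key=X83: manual_reading=258 → 258
row_key=X86: manual_reading=NULL, sensor_reading=NULL (all NULL) → NULL

329, 410, 1698, NULL, 515, 309, 1005, 1238, NULL, 258, NULL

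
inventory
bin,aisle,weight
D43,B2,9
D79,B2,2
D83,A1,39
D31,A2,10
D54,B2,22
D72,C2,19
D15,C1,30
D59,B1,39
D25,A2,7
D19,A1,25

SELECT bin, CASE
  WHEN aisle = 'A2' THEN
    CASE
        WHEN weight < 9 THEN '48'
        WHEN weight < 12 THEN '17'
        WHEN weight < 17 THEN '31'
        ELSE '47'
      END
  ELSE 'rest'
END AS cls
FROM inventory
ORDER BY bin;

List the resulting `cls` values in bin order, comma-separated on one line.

rest, rest, 48, 17, rest, rest, rest, rest, rest, rest

bin=D15: aisle='C1' → outer ELSE → rest
bin=D19: aisle='A1' → outer ELSE → rest
bin=D25: aisle='A2' → inner[weight < 9] → 48
bin=D31: aisle='A2' → inner[weight < 12] → 17
bin=D43: aisle='B2' → outer ELSE → rest
bin=D54: aisle='B2' → outer ELSE → rest
bin=D59: aisle='B1' → outer ELSE → rest
bin=D72: aisle='C2' → outer ELSE → rest
bin=D79: aisle='B2' → outer ELSE → rest
bin=D83: aisle='A1' → outer ELSE → rest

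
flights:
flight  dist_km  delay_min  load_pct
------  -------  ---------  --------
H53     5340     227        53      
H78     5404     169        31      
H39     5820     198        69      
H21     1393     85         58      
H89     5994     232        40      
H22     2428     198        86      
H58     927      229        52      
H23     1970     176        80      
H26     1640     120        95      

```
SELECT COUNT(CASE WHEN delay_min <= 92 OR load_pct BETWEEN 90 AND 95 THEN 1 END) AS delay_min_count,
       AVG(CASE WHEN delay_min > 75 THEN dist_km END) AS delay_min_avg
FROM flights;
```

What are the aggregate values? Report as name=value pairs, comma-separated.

delay_min_count=2, delay_min_avg=3435.1111111111

[delay_min_count: delay_min <= 92 OR load_pct BETWEEN 90 AND 95]
flight=H53: ✗
flight=H78: ✗
flight=H39: ✗
flight=H21: ✓ → 1
flight=H89: ✗
flight=H22: ✗
flight=H58: ✗
flight=H23: ✗
flight=H26: ✓ → 1
delay_min_count = COUNT(1, 1) = 2
—
[delay_min_avg: delay_min > 75]
flight=H53: ✓ → 5340
flight=H78: ✓ → 5404
flight=H39: ✓ → 5820
flight=H21: ✓ → 1393
flight=H89: ✓ → 5994
flight=H22: ✓ → 2428
flight=H58: ✓ → 927
flight=H23: ✓ → 1970
flight=H26: ✓ → 1640
delay_min_avg = (5340 + 5404 + 5820 + 1393 + 5994 + 2428 + 927 + 1970 + 1640) / 9 = 3435.1111111111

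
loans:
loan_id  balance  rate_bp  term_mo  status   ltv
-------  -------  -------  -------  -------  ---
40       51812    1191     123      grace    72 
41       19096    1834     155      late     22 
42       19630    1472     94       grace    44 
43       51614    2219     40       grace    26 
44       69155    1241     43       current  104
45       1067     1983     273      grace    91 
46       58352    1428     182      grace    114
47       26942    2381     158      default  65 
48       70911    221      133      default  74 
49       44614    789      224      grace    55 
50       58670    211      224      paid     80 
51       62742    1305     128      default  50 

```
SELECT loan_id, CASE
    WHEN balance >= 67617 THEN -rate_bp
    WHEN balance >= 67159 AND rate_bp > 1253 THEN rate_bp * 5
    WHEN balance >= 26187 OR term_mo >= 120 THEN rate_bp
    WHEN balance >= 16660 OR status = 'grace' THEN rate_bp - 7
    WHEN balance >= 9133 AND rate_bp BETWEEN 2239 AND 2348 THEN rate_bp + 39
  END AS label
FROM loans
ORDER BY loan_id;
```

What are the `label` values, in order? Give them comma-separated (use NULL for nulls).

1191, 1834, 1465, 2219, -1241, 1983, 1428, 2381, -221, 789, 211, 1305

loan_id=40: balance >= 26187 OR term_mo >= 120 → 1191
loan_id=41: balance >= 26187 OR term_mo >= 120 → 1834
loan_id=42: balance >= 16660 OR status = 'grace' → 1465
loan_id=43: balance >= 26187 OR term_mo >= 120 → 2219
loan_id=44: balance >= 67617 → -1241
loan_id=45: balance >= 26187 OR term_mo >= 120 → 1983
loan_id=46: balance >= 26187 OR term_mo >= 120 → 1428
loan_id=47: balance >= 26187 OR term_mo >= 120 → 2381
loan_id=48: balance >= 67617 → -221
loan_id=49: balance >= 26187 OR term_mo >= 120 → 789
loan_id=50: balance >= 26187 OR term_mo >= 120 → 211
loan_id=51: balance >= 26187 OR term_mo >= 120 → 1305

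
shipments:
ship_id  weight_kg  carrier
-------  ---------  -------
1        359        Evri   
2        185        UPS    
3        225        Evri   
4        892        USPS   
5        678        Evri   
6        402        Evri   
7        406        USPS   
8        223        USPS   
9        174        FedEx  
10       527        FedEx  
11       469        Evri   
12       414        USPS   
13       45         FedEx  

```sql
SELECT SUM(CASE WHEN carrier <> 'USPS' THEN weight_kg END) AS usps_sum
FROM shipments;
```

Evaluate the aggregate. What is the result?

3064

ship_id=1: ✓ → 359
ship_id=2: ✓ → 185
ship_id=3: ✓ → 225
ship_id=4: ✗
ship_id=5: ✓ → 678
ship_id=6: ✓ → 402
ship_id=7: ✗
ship_id=8: ✗
ship_id=9: ✓ → 174
ship_id=10: ✓ → 527
ship_id=11: ✓ → 469
ship_id=12: ✗
ship_id=13: ✓ → 45
usps_sum = 359 + 185 + 225 + 678 + 402 + 174 + 527 + 469 + 45 = 3064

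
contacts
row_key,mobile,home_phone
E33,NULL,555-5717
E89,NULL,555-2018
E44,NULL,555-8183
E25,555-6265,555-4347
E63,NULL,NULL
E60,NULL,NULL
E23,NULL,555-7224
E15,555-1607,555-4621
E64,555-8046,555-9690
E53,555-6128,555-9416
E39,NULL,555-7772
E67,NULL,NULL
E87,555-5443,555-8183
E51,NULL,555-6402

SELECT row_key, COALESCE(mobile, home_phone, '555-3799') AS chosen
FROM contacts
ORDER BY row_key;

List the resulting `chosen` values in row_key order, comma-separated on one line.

555-1607, 555-7224, 555-6265, 555-5717, 555-7772, 555-8183, 555-6402, 555-6128, 555-3799, 555-3799, 555-8046, 555-3799, 555-5443, 555-2018

row_key=E15: mobile=555-1607 → 555-1607
row_key=E23: mobile=NULL, home_phone=555-7224 → 555-7224
row_key=E25: mobile=555-6265 → 555-6265
row_key=E33: mobile=NULL, home_phone=555-5717 → 555-5717
row_key=E39: mobile=NULL, home_phone=555-7772 → 555-7772
row_key=E44: mobile=NULL, home_phone=555-8183 → 555-8183
row_key=E51: mobile=NULL, home_phone=555-6402 → 555-6402
row_key=E53: mobile=555-6128 → 555-6128
row_key=E60: mobile=NULL, home_phone=NULL, → literal 555-3799 → 555-3799
row_key=E63: mobile=NULL, home_phone=NULL, → literal 555-3799 → 555-3799
row_key=E64: mobile=555-8046 → 555-8046
row_key=E67: mobile=NULL, home_phone=NULL, → literal 555-3799 → 555-3799
row_key=E87: mobile=555-5443 → 555-5443
row_key=E89: mobile=NULL, home_phone=555-2018 → 555-2018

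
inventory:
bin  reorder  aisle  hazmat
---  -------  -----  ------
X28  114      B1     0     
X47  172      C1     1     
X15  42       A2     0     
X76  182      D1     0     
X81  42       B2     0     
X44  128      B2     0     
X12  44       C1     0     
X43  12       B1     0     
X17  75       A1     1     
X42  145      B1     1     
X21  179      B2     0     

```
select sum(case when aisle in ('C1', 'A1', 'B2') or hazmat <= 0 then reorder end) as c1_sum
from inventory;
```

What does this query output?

990

bin=X28: ✓ → 114
bin=X47: ✓ → 172
bin=X15: ✓ → 42
bin=X76: ✓ → 182
bin=X81: ✓ → 42
bin=X44: ✓ → 128
bin=X12: ✓ → 44
bin=X43: ✓ → 12
bin=X17: ✓ → 75
bin=X42: ✗
bin=X21: ✓ → 179
c1_sum = 114 + 172 + 42 + 182 + 42 + 128 + 44 + 12 + 75 + 179 = 990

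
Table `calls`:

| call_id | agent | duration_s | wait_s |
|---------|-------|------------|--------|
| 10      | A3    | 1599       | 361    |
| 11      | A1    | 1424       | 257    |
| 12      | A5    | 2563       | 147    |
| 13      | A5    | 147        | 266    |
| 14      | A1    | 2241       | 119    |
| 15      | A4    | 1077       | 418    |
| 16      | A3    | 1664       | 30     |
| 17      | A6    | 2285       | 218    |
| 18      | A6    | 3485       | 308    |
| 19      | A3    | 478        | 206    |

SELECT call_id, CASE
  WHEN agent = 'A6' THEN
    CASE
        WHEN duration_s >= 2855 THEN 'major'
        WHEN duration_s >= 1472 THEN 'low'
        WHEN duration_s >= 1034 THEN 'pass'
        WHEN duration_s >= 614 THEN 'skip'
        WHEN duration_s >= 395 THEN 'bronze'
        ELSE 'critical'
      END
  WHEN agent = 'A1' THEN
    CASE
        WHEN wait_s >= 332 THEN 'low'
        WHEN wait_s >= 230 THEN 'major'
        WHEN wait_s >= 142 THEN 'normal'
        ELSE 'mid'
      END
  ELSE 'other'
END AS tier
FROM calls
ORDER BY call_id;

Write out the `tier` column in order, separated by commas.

other, major, other, other, mid, other, other, low, major, other

call_id=10: agent='A3' → outer ELSE → other
call_id=11: agent='A1' → inner[wait_s >= 230] → major
call_id=12: agent='A5' → outer ELSE → other
call_id=13: agent='A5' → outer ELSE → other
call_id=14: agent='A1' → inner[ELSE] → mid
call_id=15: agent='A4' → outer ELSE → other
call_id=16: agent='A3' → outer ELSE → other
call_id=17: agent='A6' → inner[duration_s >= 1472] → low
call_id=18: agent='A6' → inner[duration_s >= 2855] → major
call_id=19: agent='A3' → outer ELSE → other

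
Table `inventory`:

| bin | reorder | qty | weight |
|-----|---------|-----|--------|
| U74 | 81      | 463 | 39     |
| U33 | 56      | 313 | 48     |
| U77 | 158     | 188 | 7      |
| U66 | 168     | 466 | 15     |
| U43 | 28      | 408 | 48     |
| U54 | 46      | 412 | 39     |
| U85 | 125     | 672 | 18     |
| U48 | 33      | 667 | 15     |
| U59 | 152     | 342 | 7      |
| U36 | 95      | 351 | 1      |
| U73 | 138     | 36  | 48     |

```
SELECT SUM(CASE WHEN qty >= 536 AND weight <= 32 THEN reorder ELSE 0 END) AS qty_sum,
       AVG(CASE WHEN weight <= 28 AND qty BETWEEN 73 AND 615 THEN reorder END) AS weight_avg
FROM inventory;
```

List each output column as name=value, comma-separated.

qty_sum=158, weight_avg=143.25

[qty_sum: qty >= 536 AND weight <= 32]
bin=U74: ✗
bin=U33: ✗
bin=U77: ✗
bin=U66: ✗
bin=U43: ✗
bin=U54: ✗
bin=U85: ✓ → 125
bin=U48: ✓ → 33
bin=U59: ✗
bin=U36: ✗
bin=U73: ✗
qty_sum = 125 + 33 = 158
—
[weight_avg: weight <= 28 AND qty BETWEEN 73 AND 615]
bin=U74: ✗
bin=U33: ✗
bin=U77: ✓ → 158
bin=U66: ✓ → 168
bin=U43: ✗
bin=U54: ✗
bin=U85: ✗
bin=U48: ✗
bin=U59: ✓ → 152
bin=U36: ✓ → 95
bin=U73: ✗
weight_avg = (158 + 168 + 152 + 95) / 4 = 143.25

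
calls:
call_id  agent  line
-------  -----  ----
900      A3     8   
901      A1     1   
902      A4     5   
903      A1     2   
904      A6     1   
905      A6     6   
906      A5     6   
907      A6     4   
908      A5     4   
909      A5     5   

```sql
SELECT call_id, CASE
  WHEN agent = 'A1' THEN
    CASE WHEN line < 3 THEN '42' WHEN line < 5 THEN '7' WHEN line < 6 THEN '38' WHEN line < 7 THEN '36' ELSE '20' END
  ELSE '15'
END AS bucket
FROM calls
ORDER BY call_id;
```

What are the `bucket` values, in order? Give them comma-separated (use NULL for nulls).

call_id=900: agent='A3' → outer ELSE → 15
call_id=901: agent='A1' → inner[line < 3] → 42
call_id=902: agent='A4' → outer ELSE → 15
call_id=903: agent='A1' → inner[line < 3] → 42
call_id=904: agent='A6' → outer ELSE → 15
call_id=905: agent='A6' → outer ELSE → 15
call_id=906: agent='A5' → outer ELSE → 15
call_id=907: agent='A6' → outer ELSE → 15
call_id=908: agent='A5' → outer ELSE → 15
call_id=909: agent='A5' → outer ELSE → 15

15, 42, 15, 42, 15, 15, 15, 15, 15, 15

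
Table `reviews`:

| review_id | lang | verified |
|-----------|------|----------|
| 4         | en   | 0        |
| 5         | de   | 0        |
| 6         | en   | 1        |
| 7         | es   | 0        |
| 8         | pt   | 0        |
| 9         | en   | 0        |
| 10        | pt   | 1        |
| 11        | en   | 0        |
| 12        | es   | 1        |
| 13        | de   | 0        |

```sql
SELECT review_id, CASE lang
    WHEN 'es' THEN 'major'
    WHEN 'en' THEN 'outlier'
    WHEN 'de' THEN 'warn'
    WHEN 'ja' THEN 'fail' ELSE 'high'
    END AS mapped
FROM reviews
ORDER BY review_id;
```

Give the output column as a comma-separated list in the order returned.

outlier, warn, outlier, major, high, outlier, high, outlier, major, warn

review_id=4: lang='en' → outlier
review_id=5: lang='de' → warn
review_id=6: lang='en' → outlier
review_id=7: lang='es' → major
review_id=8: ELSE → high
review_id=9: lang='en' → outlier
review_id=10: ELSE → high
review_id=11: lang='en' → outlier
review_id=12: lang='es' → major
review_id=13: lang='de' → warn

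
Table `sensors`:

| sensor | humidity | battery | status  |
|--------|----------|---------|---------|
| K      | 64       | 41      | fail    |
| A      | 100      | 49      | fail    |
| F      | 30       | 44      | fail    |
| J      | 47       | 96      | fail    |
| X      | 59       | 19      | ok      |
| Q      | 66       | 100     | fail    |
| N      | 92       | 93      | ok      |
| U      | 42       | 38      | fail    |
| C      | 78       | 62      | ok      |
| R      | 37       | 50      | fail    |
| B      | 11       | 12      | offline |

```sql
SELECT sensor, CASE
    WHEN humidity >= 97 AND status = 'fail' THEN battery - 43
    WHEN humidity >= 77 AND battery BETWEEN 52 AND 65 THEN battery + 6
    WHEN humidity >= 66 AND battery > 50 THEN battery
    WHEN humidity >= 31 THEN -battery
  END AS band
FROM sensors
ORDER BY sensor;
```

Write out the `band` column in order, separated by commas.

6, NULL, 68, NULL, -96, -41, 93, 100, -50, -38, -19

sensor=A: humidity >= 97 AND status = 'fail' → 6
sensor=B: (no match → NULL) → NULL
sensor=C: humidity >= 77 AND battery BETWEEN 52 AND 65 → 68
sensor=F: (no match → NULL) → NULL
sensor=J: humidity >= 31 → -96
sensor=K: humidity >= 31 → -41
sensor=N: humidity >= 66 AND battery > 50 → 93
sensor=Q: humidity >= 66 AND battery > 50 → 100
sensor=R: humidity >= 31 → -50
sensor=U: humidity >= 31 → -38
sensor=X: humidity >= 31 → -19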